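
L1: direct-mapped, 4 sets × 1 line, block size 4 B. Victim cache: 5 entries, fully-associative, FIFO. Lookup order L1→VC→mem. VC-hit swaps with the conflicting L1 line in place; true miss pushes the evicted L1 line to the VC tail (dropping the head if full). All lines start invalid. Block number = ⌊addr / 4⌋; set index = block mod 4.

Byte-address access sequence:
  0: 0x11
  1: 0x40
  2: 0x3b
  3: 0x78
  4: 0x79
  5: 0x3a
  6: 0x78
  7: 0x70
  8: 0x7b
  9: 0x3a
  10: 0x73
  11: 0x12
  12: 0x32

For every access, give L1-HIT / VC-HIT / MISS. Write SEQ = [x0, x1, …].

SEQ = [MISS, MISS, MISS, MISS, L1-HIT, VC-HIT, VC-HIT, MISS, L1-HIT, VC-HIT, L1-HIT, VC-HIT, MISS]

#0 0x11→b4/s0 MISS; vc=[]
#1 0x40→b16/s0 MISS; vc=[4]
#2 0x3b→b14/s2 MISS; vc=[4]
#3 0x78→b30/s2 MISS; vc=[4,14]
#4 0x79→b30/s2 L1-HIT; vc=[4,14]
#5 0x3a→b14/s2 VC-HIT; vc=[4,30]
#6 0x78→b30/s2 VC-HIT; vc=[4,14]
#7 0x70→b28/s0 MISS; vc=[4,14,16]
#8 0x7b→b30/s2 L1-HIT; vc=[4,14,16]
#9 0x3a→b14/s2 VC-HIT; vc=[4,30,16]
#10 0x73→b28/s0 L1-HIT; vc=[4,30,16]
#11 0x12→b4/s0 VC-HIT; vc=[28,30,16]
#12 0x32→b12/s0 MISS; vc=[28,30,16,4]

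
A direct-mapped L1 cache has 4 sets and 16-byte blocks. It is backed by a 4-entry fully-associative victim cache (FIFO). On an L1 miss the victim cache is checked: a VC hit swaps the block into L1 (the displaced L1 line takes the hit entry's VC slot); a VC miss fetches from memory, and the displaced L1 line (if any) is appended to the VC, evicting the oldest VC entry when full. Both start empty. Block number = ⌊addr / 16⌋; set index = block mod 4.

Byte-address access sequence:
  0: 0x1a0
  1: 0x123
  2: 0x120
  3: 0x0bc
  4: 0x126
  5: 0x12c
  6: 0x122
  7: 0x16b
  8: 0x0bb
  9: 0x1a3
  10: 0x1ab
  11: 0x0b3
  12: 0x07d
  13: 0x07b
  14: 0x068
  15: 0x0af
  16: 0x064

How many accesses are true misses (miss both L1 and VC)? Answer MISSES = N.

MISSES = 7

0: 0x1a0 (blk 26, set 2) → MISS  vc=[]
1: 0x123 (blk 18, set 2) → MISS  vc=[26]
2: 0x120 (blk 18, set 2) → L1-HIT  vc=[26]
3: 0xbc (blk 11, set 3) → MISS  vc=[26]
4: 0x126 (blk 18, set 2) → L1-HIT  vc=[26]
5: 0x12c (blk 18, set 2) → L1-HIT  vc=[26]
6: 0x122 (blk 18, set 2) → L1-HIT  vc=[26]
7: 0x16b (blk 22, set 2) → MISS  vc=[26, 18]
8: 0xbb (blk 11, set 3) → L1-HIT  vc=[26, 18]
9: 0x1a3 (blk 26, set 2) → VC-HIT  vc=[22, 18]
10: 0x1ab (blk 26, set 2) → L1-HIT  vc=[22, 18]
11: 0xb3 (blk 11, set 3) → L1-HIT  vc=[22, 18]
12: 0x7d (blk 7, set 3) → MISS  vc=[22, 18, 11]
13: 0x7b (blk 7, set 3) → L1-HIT  vc=[22, 18, 11]
14: 0x68 (blk 6, set 2) → MISS  vc=[22, 18, 11, 26]
15: 0xaf (blk 10, set 2) → MISS  vc=[18, 11, 26, 6]
16: 0x64 (blk 6, set 2) → VC-HIT  vc=[18, 11, 26, 10]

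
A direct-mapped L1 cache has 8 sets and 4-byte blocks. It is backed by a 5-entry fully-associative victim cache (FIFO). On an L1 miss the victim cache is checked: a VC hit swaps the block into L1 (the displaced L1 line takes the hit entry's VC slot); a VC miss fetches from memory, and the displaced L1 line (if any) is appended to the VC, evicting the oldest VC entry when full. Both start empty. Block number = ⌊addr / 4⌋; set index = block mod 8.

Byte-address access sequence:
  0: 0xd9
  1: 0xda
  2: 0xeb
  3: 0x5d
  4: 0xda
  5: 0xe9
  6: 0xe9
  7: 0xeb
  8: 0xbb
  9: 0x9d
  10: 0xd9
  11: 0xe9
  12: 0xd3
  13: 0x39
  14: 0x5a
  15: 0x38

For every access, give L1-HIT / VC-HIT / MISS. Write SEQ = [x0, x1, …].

  [0] addr=0xd9 blk=54 s=6: MISS | VC []
  [1] addr=0xda blk=54 s=6: L1-HIT | VC []
  [2] addr=0xeb blk=58 s=2: MISS | VC []
  [3] addr=0x5d blk=23 s=7: MISS | VC []
  [4] addr=0xda blk=54 s=6: L1-HIT | VC []
  [5] addr=0xe9 blk=58 s=2: L1-HIT | VC []
  [6] addr=0xe9 blk=58 s=2: L1-HIT | VC []
  [7] addr=0xeb blk=58 s=2: L1-HIT | VC []
  [8] addr=0xbb blk=46 s=6: MISS | VC [54]
  [9] addr=0x9d blk=39 s=7: MISS | VC [54, 23]
  [10] addr=0xd9 blk=54 s=6: VC-HIT | VC [46, 23]
  [11] addr=0xe9 blk=58 s=2: L1-HIT | VC [46, 23]
  [12] addr=0xd3 blk=52 s=4: MISS | VC [46, 23]
  [13] addr=0x39 blk=14 s=6: MISS | VC [46, 23, 54]
  [14] addr=0x5a blk=22 s=6: MISS | VC [46, 23, 54, 14]
  [15] addr=0x38 blk=14 s=6: VC-HIT | VC [46, 23, 54, 22]

SEQ = [MISS, L1-HIT, MISS, MISS, L1-HIT, L1-HIT, L1-HIT, L1-HIT, MISS, MISS, VC-HIT, L1-HIT, MISS, MISS, MISS, VC-HIT]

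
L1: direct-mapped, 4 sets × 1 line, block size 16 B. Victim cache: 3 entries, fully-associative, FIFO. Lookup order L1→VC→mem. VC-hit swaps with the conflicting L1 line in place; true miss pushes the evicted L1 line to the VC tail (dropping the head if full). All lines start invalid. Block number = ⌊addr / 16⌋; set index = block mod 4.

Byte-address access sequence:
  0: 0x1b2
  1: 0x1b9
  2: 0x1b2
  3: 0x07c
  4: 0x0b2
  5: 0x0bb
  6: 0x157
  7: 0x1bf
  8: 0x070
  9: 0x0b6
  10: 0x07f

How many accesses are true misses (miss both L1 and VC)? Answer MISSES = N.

MISSES = 4

#0 0x1b2→b27/s3 MISS; vc=[]
#1 0x1b9→b27/s3 L1-HIT; vc=[]
#2 0x1b2→b27/s3 L1-HIT; vc=[]
#3 0x7c→b7/s3 MISS; vc=[27]
#4 0xb2→b11/s3 MISS; vc=[27,7]
#5 0xbb→b11/s3 L1-HIT; vc=[27,7]
#6 0x157→b21/s1 MISS; vc=[27,7]
#7 0x1bf→b27/s3 VC-HIT; vc=[11,7]
#8 0x70→b7/s3 VC-HIT; vc=[11,27]
#9 0xb6→b11/s3 VC-HIT; vc=[7,27]
#10 0x7f→b7/s3 VC-HIT; vc=[11,27]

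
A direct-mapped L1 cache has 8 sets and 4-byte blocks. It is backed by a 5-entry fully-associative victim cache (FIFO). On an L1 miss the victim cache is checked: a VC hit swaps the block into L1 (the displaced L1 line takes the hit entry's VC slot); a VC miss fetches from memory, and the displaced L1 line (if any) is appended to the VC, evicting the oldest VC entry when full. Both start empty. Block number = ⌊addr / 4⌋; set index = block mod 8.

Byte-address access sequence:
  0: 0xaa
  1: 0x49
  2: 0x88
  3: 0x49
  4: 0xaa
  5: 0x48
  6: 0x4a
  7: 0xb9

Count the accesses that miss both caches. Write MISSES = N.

MISSES = 4

  [0] addr=0xaa blk=42 s=2: MISS | VC []
  [1] addr=0x49 blk=18 s=2: MISS | VC [42]
  [2] addr=0x88 blk=34 s=2: MISS | VC [42, 18]
  [3] addr=0x49 blk=18 s=2: VC-HIT | VC [42, 34]
  [4] addr=0xaa blk=42 s=2: VC-HIT | VC [18, 34]
  [5] addr=0x48 blk=18 s=2: VC-HIT | VC [42, 34]
  [6] addr=0x4a blk=18 s=2: L1-HIT | VC [42, 34]
  [7] addr=0xb9 blk=46 s=6: MISS | VC [42, 34]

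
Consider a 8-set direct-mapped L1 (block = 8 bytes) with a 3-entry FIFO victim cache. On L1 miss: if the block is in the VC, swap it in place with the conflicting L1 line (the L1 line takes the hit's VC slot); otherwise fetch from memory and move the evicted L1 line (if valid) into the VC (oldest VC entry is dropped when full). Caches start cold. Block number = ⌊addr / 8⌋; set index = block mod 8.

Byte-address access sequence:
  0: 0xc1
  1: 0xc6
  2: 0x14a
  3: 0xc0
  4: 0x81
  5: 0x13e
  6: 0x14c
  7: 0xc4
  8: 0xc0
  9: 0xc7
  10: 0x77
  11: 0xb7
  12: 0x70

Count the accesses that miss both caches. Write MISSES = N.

MISSES = 6

#0 0xc1→b24/s0 MISS; vc=[]
#1 0xc6→b24/s0 L1-HIT; vc=[]
#2 0x14a→b41/s1 MISS; vc=[]
#3 0xc0→b24/s0 L1-HIT; vc=[]
#4 0x81→b16/s0 MISS; vc=[24]
#5 0x13e→b39/s7 MISS; vc=[24]
#6 0x14c→b41/s1 L1-HIT; vc=[24]
#7 0xc4→b24/s0 VC-HIT; vc=[16]
#8 0xc0→b24/s0 L1-HIT; vc=[16]
#9 0xc7→b24/s0 L1-HIT; vc=[16]
#10 0x77→b14/s6 MISS; vc=[16]
#11 0xb7→b22/s6 MISS; vc=[16,14]
#12 0x70→b14/s6 VC-HIT; vc=[16,22]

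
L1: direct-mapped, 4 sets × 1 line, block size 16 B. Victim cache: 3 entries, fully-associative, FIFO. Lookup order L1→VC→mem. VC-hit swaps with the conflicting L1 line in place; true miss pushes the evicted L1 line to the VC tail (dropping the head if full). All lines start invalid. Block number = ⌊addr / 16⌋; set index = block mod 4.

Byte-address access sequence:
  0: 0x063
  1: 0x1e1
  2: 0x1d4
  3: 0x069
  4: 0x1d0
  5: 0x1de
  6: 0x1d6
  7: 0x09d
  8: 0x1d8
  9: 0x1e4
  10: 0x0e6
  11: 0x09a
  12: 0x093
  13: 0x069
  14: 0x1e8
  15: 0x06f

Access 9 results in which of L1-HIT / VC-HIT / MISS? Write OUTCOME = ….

  [0] addr=0x63 blk=6 s=2: MISS | VC []
  [1] addr=0x1e1 blk=30 s=2: MISS | VC [6]
  [2] addr=0x1d4 blk=29 s=1: MISS | VC [6]
  [3] addr=0x69 blk=6 s=2: VC-HIT | VC [30]
  [4] addr=0x1d0 blk=29 s=1: L1-HIT | VC [30]
  [5] addr=0x1de blk=29 s=1: L1-HIT | VC [30]
  [6] addr=0x1d6 blk=29 s=1: L1-HIT | VC [30]
  [7] addr=0x9d blk=9 s=1: MISS | VC [30, 29]
  [8] addr=0x1d8 blk=29 s=1: VC-HIT | VC [30, 9]
  [9] addr=0x1e4 blk=30 s=2: VC-HIT | VC [6, 9]
  [10] addr=0xe6 blk=14 s=2: MISS | VC [6, 9, 30]
  [11] addr=0x9a blk=9 s=1: VC-HIT | VC [6, 29, 30]
  [12] addr=0x93 blk=9 s=1: L1-HIT | VC [6, 29, 30]
  [13] addr=0x69 blk=6 s=2: VC-HIT | VC [14, 29, 30]
  [14] addr=0x1e8 blk=30 s=2: VC-HIT | VC [14, 29, 6]
  [15] addr=0x6f blk=6 s=2: VC-HIT | VC [14, 29, 30]

OUTCOME = VC-HIT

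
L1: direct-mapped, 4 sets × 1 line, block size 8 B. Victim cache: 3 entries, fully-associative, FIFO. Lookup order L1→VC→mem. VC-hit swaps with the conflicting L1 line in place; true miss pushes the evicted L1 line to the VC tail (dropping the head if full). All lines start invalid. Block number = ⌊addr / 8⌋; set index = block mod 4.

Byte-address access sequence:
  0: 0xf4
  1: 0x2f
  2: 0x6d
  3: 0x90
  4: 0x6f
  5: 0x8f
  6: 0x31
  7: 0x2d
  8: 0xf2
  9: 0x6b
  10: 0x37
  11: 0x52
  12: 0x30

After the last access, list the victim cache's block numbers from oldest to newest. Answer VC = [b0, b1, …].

VC = [30, 5, 10]

#0 0xf4→b30/s2 MISS; vc=[]
#1 0x2f→b5/s1 MISS; vc=[]
#2 0x6d→b13/s1 MISS; vc=[5]
#3 0x90→b18/s2 MISS; vc=[5,30]
#4 0x6f→b13/s1 L1-HIT; vc=[5,30]
#5 0x8f→b17/s1 MISS; vc=[5,30,13]
#6 0x31→b6/s2 MISS; vc=[30,13,18]
#7 0x2d→b5/s1 MISS; vc=[13,18,17]
#8 0xf2→b30/s2 MISS; vc=[18,17,6]
#9 0x6b→b13/s1 MISS; vc=[17,6,5]
#10 0x37→b6/s2 VC-HIT; vc=[17,30,5]
#11 0x52→b10/s2 MISS; vc=[30,5,6]
#12 0x30→b6/s2 VC-HIT; vc=[30,5,10]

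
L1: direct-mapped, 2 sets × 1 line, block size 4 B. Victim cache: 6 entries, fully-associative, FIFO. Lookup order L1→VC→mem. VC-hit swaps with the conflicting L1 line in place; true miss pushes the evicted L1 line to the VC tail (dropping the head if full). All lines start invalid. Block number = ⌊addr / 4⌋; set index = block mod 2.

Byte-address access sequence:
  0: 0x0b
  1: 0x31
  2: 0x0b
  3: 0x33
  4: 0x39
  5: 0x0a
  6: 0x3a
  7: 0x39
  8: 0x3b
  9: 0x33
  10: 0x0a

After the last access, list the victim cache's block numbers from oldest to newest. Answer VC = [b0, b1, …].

#0 0xb→b2/s0 MISS; vc=[]
#1 0x31→b12/s0 MISS; vc=[2]
#2 0xb→b2/s0 VC-HIT; vc=[12]
#3 0x33→b12/s0 VC-HIT; vc=[2]
#4 0x39→b14/s0 MISS; vc=[2,12]
#5 0xa→b2/s0 VC-HIT; vc=[14,12]
#6 0x3a→b14/s0 VC-HIT; vc=[2,12]
#7 0x39→b14/s0 L1-HIT; vc=[2,12]
#8 0x3b→b14/s0 L1-HIT; vc=[2,12]
#9 0x33→b12/s0 VC-HIT; vc=[2,14]
#10 0xa→b2/s0 VC-HIT; vc=[12,14]

VC = [12, 14]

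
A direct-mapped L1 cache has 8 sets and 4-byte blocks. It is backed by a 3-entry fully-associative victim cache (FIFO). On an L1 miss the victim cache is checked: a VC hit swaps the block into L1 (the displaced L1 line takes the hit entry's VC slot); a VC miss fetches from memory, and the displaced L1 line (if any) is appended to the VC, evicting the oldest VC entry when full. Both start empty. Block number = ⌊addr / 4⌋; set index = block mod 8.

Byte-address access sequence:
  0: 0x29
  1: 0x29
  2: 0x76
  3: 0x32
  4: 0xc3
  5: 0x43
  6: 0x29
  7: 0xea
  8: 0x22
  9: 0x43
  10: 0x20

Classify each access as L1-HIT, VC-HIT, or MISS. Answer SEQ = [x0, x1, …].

SEQ = [MISS, L1-HIT, MISS, MISS, MISS, MISS, L1-HIT, MISS, MISS, VC-HIT, VC-HIT]

#0 0x29→b10/s2 MISS; vc=[]
#1 0x29→b10/s2 L1-HIT; vc=[]
#2 0x76→b29/s5 MISS; vc=[]
#3 0x32→b12/s4 MISS; vc=[]
#4 0xc3→b48/s0 MISS; vc=[]
#5 0x43→b16/s0 MISS; vc=[48]
#6 0x29→b10/s2 L1-HIT; vc=[48]
#7 0xea→b58/s2 MISS; vc=[48,10]
#8 0x22→b8/s0 MISS; vc=[48,10,16]
#9 0x43→b16/s0 VC-HIT; vc=[48,10,8]
#10 0x20→b8/s0 VC-HIT; vc=[48,10,16]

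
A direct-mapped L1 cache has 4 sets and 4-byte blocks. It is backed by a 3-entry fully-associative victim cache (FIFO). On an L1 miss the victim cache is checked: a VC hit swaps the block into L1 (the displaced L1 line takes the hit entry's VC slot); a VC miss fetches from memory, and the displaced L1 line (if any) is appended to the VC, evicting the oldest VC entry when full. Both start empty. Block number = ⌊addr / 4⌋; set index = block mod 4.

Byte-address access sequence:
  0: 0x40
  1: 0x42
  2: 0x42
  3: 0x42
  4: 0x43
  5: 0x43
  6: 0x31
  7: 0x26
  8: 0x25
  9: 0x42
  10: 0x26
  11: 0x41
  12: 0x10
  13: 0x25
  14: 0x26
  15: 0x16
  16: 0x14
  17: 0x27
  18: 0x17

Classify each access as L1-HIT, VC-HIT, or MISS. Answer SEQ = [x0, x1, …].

#0 0x40→b16/s0 MISS; vc=[]
#1 0x42→b16/s0 L1-HIT; vc=[]
#2 0x42→b16/s0 L1-HIT; vc=[]
#3 0x42→b16/s0 L1-HIT; vc=[]
#4 0x43→b16/s0 L1-HIT; vc=[]
#5 0x43→b16/s0 L1-HIT; vc=[]
#6 0x31→b12/s0 MISS; vc=[16]
#7 0x26→b9/s1 MISS; vc=[16]
#8 0x25→b9/s1 L1-HIT; vc=[16]
#9 0x42→b16/s0 VC-HIT; vc=[12]
#10 0x26→b9/s1 L1-HIT; vc=[12]
#11 0x41→b16/s0 L1-HIT; vc=[12]
#12 0x10→b4/s0 MISS; vc=[12,16]
#13 0x25→b9/s1 L1-HIT; vc=[12,16]
#14 0x26→b9/s1 L1-HIT; vc=[12,16]
#15 0x16→b5/s1 MISS; vc=[12,16,9]
#16 0x14→b5/s1 L1-HIT; vc=[12,16,9]
#17 0x27→b9/s1 VC-HIT; vc=[12,16,5]
#18 0x17→b5/s1 VC-HIT; vc=[12,16,9]

SEQ = [MISS, L1-HIT, L1-HIT, L1-HIT, L1-HIT, L1-HIT, MISS, MISS, L1-HIT, VC-HIT, L1-HIT, L1-HIT, MISS, L1-HIT, L1-HIT, MISS, L1-HIT, VC-HIT, VC-HIT]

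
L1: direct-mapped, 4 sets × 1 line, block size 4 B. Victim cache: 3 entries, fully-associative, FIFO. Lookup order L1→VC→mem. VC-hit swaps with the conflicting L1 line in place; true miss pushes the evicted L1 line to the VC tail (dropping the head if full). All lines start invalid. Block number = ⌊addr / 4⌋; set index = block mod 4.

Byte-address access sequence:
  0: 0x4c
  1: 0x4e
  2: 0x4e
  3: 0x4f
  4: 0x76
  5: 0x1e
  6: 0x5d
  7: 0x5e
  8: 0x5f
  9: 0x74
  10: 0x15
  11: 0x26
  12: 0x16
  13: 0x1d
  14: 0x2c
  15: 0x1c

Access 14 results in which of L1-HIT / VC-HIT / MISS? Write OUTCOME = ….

  [0] addr=0x4c blk=19 s=3: MISS | VC []
  [1] addr=0x4e blk=19 s=3: L1-HIT | VC []
  [2] addr=0x4e blk=19 s=3: L1-HIT | VC []
  [3] addr=0x4f blk=19 s=3: L1-HIT | VC []
  [4] addr=0x76 blk=29 s=1: MISS | VC []
  [5] addr=0x1e blk=7 s=3: MISS | VC [19]
  [6] addr=0x5d blk=23 s=3: MISS | VC [19, 7]
  [7] addr=0x5e blk=23 s=3: L1-HIT | VC [19, 7]
  [8] addr=0x5f blk=23 s=3: L1-HIT | VC [19, 7]
  [9] addr=0x74 blk=29 s=1: L1-HIT | VC [19, 7]
  [10] addr=0x15 blk=5 s=1: MISS | VC [19, 7, 29]
  [11] addr=0x26 blk=9 s=1: MISS | VC [7, 29, 5]
  [12] addr=0x16 blk=5 s=1: VC-HIT | VC [7, 29, 9]
  [13] addr=0x1d blk=7 s=3: VC-HIT | VC [23, 29, 9]
  [14] addr=0x2c blk=11 s=3: MISS | VC [29, 9, 7]
  [15] addr=0x1c blk=7 s=3: VC-HIT | VC [29, 9, 11]

OUTCOME = MISS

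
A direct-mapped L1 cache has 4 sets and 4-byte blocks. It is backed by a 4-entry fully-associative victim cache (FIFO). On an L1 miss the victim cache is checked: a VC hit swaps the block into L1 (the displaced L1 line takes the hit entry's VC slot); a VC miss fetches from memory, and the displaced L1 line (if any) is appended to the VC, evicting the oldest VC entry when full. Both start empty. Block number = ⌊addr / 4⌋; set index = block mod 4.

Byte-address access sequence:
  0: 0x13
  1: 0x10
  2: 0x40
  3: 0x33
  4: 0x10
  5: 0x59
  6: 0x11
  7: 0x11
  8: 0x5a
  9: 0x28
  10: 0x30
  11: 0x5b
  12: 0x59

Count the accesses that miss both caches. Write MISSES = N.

#0 0x13→b4/s0 MISS; vc=[]
#1 0x10→b4/s0 L1-HIT; vc=[]
#2 0x40→b16/s0 MISS; vc=[4]
#3 0x33→b12/s0 MISS; vc=[4,16]
#4 0x10→b4/s0 VC-HIT; vc=[12,16]
#5 0x59→b22/s2 MISS; vc=[12,16]
#6 0x11→b4/s0 L1-HIT; vc=[12,16]
#7 0x11→b4/s0 L1-HIT; vc=[12,16]
#8 0x5a→b22/s2 L1-HIT; vc=[12,16]
#9 0x28→b10/s2 MISS; vc=[12,16,22]
#10 0x30→b12/s0 VC-HIT; vc=[4,16,22]
#11 0x5b→b22/s2 VC-HIT; vc=[4,16,10]
#12 0x59→b22/s2 L1-HIT; vc=[4,16,10]

MISSES = 5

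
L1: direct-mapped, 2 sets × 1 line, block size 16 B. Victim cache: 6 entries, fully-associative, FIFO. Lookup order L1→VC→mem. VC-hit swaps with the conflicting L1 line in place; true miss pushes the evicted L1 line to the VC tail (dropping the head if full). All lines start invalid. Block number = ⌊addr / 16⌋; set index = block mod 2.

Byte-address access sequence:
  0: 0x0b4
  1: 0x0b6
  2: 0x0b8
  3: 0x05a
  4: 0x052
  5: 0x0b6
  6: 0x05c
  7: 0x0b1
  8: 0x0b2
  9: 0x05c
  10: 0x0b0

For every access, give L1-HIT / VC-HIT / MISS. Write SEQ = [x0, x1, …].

0: 0xb4 (blk 11, set 1) → MISS  vc=[]
1: 0xb6 (blk 11, set 1) → L1-HIT  vc=[]
2: 0xb8 (blk 11, set 1) → L1-HIT  vc=[]
3: 0x5a (blk 5, set 1) → MISS  vc=[11]
4: 0x52 (blk 5, set 1) → L1-HIT  vc=[11]
5: 0xb6 (blk 11, set 1) → VC-HIT  vc=[5]
6: 0x5c (blk 5, set 1) → VC-HIT  vc=[11]
7: 0xb1 (blk 11, set 1) → VC-HIT  vc=[5]
8: 0xb2 (blk 11, set 1) → L1-HIT  vc=[5]
9: 0x5c (blk 5, set 1) → VC-HIT  vc=[11]
10: 0xb0 (blk 11, set 1) → VC-HIT  vc=[5]

SEQ = [MISS, L1-HIT, L1-HIT, MISS, L1-HIT, VC-HIT, VC-HIT, VC-HIT, L1-HIT, VC-HIT, VC-HIT]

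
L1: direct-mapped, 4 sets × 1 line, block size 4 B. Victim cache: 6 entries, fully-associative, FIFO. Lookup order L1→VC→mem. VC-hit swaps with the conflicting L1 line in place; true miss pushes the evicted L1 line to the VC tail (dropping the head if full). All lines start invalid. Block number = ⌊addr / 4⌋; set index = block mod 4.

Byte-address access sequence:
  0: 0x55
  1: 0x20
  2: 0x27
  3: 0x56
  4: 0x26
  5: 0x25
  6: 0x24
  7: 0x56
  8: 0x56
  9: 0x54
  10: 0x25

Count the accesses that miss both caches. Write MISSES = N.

MISSES = 3

#0 0x55→b21/s1 MISS; vc=[]
#1 0x20→b8/s0 MISS; vc=[]
#2 0x27→b9/s1 MISS; vc=[21]
#3 0x56→b21/s1 VC-HIT; vc=[9]
#4 0x26→b9/s1 VC-HIT; vc=[21]
#5 0x25→b9/s1 L1-HIT; vc=[21]
#6 0x24→b9/s1 L1-HIT; vc=[21]
#7 0x56→b21/s1 VC-HIT; vc=[9]
#8 0x56→b21/s1 L1-HIT; vc=[9]
#9 0x54→b21/s1 L1-HIT; vc=[9]
#10 0x25→b9/s1 VC-HIT; vc=[21]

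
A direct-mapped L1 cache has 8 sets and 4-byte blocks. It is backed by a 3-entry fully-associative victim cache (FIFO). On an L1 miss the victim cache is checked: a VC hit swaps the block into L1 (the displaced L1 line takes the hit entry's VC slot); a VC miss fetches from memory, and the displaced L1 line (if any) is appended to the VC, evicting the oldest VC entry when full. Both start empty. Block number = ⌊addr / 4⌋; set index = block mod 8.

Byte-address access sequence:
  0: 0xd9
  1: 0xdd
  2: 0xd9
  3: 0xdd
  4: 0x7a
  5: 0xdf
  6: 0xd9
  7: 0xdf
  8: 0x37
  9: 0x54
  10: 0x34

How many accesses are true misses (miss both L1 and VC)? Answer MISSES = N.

MISSES = 5

#0 0xd9→b54/s6 MISS; vc=[]
#1 0xdd→b55/s7 MISS; vc=[]
#2 0xd9→b54/s6 L1-HIT; vc=[]
#3 0xdd→b55/s7 L1-HIT; vc=[]
#4 0x7a→b30/s6 MISS; vc=[54]
#5 0xdf→b55/s7 L1-HIT; vc=[54]
#6 0xd9→b54/s6 VC-HIT; vc=[30]
#7 0xdf→b55/s7 L1-HIT; vc=[30]
#8 0x37→b13/s5 MISS; vc=[30]
#9 0x54→b21/s5 MISS; vc=[30,13]
#10 0x34→b13/s5 VC-HIT; vc=[30,21]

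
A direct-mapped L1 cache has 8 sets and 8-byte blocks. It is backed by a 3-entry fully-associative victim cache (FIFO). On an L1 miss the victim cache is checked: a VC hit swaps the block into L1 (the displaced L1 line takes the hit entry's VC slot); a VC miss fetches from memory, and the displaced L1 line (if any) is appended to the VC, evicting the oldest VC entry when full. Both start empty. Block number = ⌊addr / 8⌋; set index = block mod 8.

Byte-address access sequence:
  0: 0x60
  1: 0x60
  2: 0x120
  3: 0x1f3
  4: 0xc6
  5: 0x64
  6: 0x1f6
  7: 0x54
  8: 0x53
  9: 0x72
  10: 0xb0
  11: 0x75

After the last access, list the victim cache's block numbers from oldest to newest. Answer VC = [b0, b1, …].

#0 0x60→b12/s4 MISS; vc=[]
#1 0x60→b12/s4 L1-HIT; vc=[]
#2 0x120→b36/s4 MISS; vc=[12]
#3 0x1f3→b62/s6 MISS; vc=[12]
#4 0xc6→b24/s0 MISS; vc=[12]
#5 0x64→b12/s4 VC-HIT; vc=[36]
#6 0x1f6→b62/s6 L1-HIT; vc=[36]
#7 0x54→b10/s2 MISS; vc=[36]
#8 0x53→b10/s2 L1-HIT; vc=[36]
#9 0x72→b14/s6 MISS; vc=[36,62]
#10 0xb0→b22/s6 MISS; vc=[36,62,14]
#11 0x75→b14/s6 VC-HIT; vc=[36,62,22]

VC = [36, 62, 22]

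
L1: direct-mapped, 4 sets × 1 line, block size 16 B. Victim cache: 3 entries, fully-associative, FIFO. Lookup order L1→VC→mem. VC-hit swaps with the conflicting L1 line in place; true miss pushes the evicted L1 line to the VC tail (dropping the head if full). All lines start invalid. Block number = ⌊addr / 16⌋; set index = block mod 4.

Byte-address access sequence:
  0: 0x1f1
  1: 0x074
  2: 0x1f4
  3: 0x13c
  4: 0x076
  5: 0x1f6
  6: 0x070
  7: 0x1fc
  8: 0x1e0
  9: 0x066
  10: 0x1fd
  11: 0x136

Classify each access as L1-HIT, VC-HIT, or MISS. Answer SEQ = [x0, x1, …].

0: 0x1f1 (blk 31, set 3) → MISS  vc=[]
1: 0x74 (blk 7, set 3) → MISS  vc=[31]
2: 0x1f4 (blk 31, set 3) → VC-HIT  vc=[7]
3: 0x13c (blk 19, set 3) → MISS  vc=[7, 31]
4: 0x76 (blk 7, set 3) → VC-HIT  vc=[19, 31]
5: 0x1f6 (blk 31, set 3) → VC-HIT  vc=[19, 7]
6: 0x70 (blk 7, set 3) → VC-HIT  vc=[19, 31]
7: 0x1fc (blk 31, set 3) → VC-HIT  vc=[19, 7]
8: 0x1e0 (blk 30, set 2) → MISS  vc=[19, 7]
9: 0x66 (blk 6, set 2) → MISS  vc=[19, 7, 30]
10: 0x1fd (blk 31, set 3) → L1-HIT  vc=[19, 7, 30]
11: 0x136 (blk 19, set 3) → VC-HIT  vc=[31, 7, 30]

SEQ = [MISS, MISS, VC-HIT, MISS, VC-HIT, VC-HIT, VC-HIT, VC-HIT, MISS, MISS, L1-HIT, VC-HIT]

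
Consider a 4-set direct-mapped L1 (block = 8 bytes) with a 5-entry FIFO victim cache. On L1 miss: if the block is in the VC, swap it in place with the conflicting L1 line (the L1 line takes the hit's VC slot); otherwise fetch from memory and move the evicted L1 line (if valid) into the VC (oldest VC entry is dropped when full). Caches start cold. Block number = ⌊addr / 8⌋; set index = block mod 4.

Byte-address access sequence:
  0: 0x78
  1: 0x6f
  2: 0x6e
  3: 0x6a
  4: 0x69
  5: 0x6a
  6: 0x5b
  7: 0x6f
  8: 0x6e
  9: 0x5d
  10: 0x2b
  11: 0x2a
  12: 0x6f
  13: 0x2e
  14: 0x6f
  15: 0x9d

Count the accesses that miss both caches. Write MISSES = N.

MISSES = 5

  [0] addr=0x78 blk=15 s=3: MISS | VC []
  [1] addr=0x6f blk=13 s=1: MISS | VC []
  [2] addr=0x6e blk=13 s=1: L1-HIT | VC []
  [3] addr=0x6a blk=13 s=1: L1-HIT | VC []
  [4] addr=0x69 blk=13 s=1: L1-HIT | VC []
  [5] addr=0x6a blk=13 s=1: L1-HIT | VC []
  [6] addr=0x5b blk=11 s=3: MISS | VC [15]
  [7] addr=0x6f blk=13 s=1: L1-HIT | VC [15]
  [8] addr=0x6e blk=13 s=1: L1-HIT | VC [15]
  [9] addr=0x5d blk=11 s=3: L1-HIT | VC [15]
  [10] addr=0x2b blk=5 s=1: MISS | VC [15, 13]
  [11] addr=0x2a blk=5 s=1: L1-HIT | VC [15, 13]
  [12] addr=0x6f blk=13 s=1: VC-HIT | VC [15, 5]
  [13] addr=0x2e blk=5 s=1: VC-HIT | VC [15, 13]
  [14] addr=0x6f blk=13 s=1: VC-HIT | VC [15, 5]
  [15] addr=0x9d blk=19 s=3: MISS | VC [15, 5, 11]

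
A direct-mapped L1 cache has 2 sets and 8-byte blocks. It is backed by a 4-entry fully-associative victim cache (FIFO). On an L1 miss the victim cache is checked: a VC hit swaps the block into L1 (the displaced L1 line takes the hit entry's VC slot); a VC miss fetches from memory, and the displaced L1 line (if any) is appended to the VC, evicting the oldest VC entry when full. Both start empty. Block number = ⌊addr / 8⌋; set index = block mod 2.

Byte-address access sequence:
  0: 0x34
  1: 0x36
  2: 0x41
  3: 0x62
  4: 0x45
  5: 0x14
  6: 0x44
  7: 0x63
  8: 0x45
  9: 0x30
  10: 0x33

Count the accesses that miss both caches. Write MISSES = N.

MISSES = 4

#0 0x34→b6/s0 MISS; vc=[]
#1 0x36→b6/s0 L1-HIT; vc=[]
#2 0x41→b8/s0 MISS; vc=[6]
#3 0x62→b12/s0 MISS; vc=[6,8]
#4 0x45→b8/s0 VC-HIT; vc=[6,12]
#5 0x14→b2/s0 MISS; vc=[6,12,8]
#6 0x44→b8/s0 VC-HIT; vc=[6,12,2]
#7 0x63→b12/s0 VC-HIT; vc=[6,8,2]
#8 0x45→b8/s0 VC-HIT; vc=[6,12,2]
#9 0x30→b6/s0 VC-HIT; vc=[8,12,2]
#10 0x33→b6/s0 L1-HIT; vc=[8,12,2]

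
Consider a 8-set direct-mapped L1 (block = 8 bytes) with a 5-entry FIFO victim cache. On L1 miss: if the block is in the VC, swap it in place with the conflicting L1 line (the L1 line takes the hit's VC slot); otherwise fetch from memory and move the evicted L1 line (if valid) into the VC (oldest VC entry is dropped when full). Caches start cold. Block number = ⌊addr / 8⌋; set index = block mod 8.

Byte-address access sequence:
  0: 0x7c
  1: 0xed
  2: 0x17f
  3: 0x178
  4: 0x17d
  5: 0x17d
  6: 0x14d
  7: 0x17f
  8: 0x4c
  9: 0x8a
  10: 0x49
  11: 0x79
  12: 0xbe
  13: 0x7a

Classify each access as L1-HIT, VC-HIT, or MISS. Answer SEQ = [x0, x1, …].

  [0] addr=0x7c blk=15 s=7: MISS | VC []
  [1] addr=0xed blk=29 s=5: MISS | VC []
  [2] addr=0x17f blk=47 s=7: MISS | VC [15]
  [3] addr=0x178 blk=47 s=7: L1-HIT | VC [15]
  [4] addr=0x17d blk=47 s=7: L1-HIT | VC [15]
  [5] addr=0x17d blk=47 s=7: L1-HIT | VC [15]
  [6] addr=0x14d blk=41 s=1: MISS | VC [15]
  [7] addr=0x17f blk=47 s=7: L1-HIT | VC [15]
  [8] addr=0x4c blk=9 s=1: MISS | VC [15, 41]
  [9] addr=0x8a blk=17 s=1: MISS | VC [15, 41, 9]
  [10] addr=0x49 blk=9 s=1: VC-HIT | VC [15, 41, 17]
  [11] addr=0x79 blk=15 s=7: VC-HIT | VC [47, 41, 17]
  [12] addr=0xbe blk=23 s=7: MISS | VC [47, 41, 17, 15]
  [13] addr=0x7a blk=15 s=7: VC-HIT | VC [47, 41, 17, 23]

SEQ = [MISS, MISS, MISS, L1-HIT, L1-HIT, L1-HIT, MISS, L1-HIT, MISS, MISS, VC-HIT, VC-HIT, MISS, VC-HIT]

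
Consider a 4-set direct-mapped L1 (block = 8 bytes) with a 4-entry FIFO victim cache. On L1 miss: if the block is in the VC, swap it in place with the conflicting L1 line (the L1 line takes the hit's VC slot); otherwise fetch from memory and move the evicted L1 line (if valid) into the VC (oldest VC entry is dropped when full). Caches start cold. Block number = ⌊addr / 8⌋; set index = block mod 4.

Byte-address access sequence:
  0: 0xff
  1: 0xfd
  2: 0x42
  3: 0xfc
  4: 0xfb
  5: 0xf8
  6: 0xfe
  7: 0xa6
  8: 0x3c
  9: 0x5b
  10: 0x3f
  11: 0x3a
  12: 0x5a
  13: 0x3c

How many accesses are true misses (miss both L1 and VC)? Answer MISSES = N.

  [0] addr=0xff blk=31 s=3: MISS | VC []
  [1] addr=0xfd blk=31 s=3: L1-HIT | VC []
  [2] addr=0x42 blk=8 s=0: MISS | VC []
  [3] addr=0xfc blk=31 s=3: L1-HIT | VC []
  [4] addr=0xfb blk=31 s=3: L1-HIT | VC []
  [5] addr=0xf8 blk=31 s=3: L1-HIT | VC []
  [6] addr=0xfe blk=31 s=3: L1-HIT | VC []
  [7] addr=0xa6 blk=20 s=0: MISS | VC [8]
  [8] addr=0x3c blk=7 s=3: MISS | VC [8, 31]
  [9] addr=0x5b blk=11 s=3: MISS | VC [8, 31, 7]
  [10] addr=0x3f blk=7 s=3: VC-HIT | VC [8, 31, 11]
  [11] addr=0x3a blk=7 s=3: L1-HIT | VC [8, 31, 11]
  [12] addr=0x5a blk=11 s=3: VC-HIT | VC [8, 31, 7]
  [13] addr=0x3c blk=7 s=3: VC-HIT | VC [8, 31, 11]

MISSES = 5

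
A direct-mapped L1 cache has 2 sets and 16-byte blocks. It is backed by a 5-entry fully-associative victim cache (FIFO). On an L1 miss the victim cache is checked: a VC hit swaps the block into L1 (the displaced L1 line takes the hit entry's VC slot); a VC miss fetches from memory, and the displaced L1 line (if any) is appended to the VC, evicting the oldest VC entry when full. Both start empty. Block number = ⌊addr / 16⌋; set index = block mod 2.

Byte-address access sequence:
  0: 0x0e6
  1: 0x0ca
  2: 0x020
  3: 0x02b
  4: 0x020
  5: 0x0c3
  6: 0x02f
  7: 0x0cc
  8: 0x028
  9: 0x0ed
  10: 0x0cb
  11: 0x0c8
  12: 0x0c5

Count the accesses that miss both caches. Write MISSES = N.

#0 0xe6→b14/s0 MISS; vc=[]
#1 0xca→b12/s0 MISS; vc=[14]
#2 0x20→b2/s0 MISS; vc=[14,12]
#3 0x2b→b2/s0 L1-HIT; vc=[14,12]
#4 0x20→b2/s0 L1-HIT; vc=[14,12]
#5 0xc3→b12/s0 VC-HIT; vc=[14,2]
#6 0x2f→b2/s0 VC-HIT; vc=[14,12]
#7 0xcc→b12/s0 VC-HIT; vc=[14,2]
#8 0x28→b2/s0 VC-HIT; vc=[14,12]
#9 0xed→b14/s0 VC-HIT; vc=[2,12]
#10 0xcb→b12/s0 VC-HIT; vc=[2,14]
#11 0xc8→b12/s0 L1-HIT; vc=[2,14]
#12 0xc5→b12/s0 L1-HIT; vc=[2,14]

MISSES = 3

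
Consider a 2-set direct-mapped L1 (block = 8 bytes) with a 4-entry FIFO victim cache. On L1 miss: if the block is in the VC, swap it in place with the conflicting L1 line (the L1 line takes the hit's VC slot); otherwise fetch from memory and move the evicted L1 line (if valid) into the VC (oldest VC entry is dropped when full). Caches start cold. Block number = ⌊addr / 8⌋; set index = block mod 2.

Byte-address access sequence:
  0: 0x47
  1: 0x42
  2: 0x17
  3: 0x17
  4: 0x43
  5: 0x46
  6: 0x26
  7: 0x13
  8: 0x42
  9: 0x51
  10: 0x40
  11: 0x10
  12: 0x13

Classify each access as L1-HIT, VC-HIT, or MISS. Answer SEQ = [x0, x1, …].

SEQ = [MISS, L1-HIT, MISS, L1-HIT, VC-HIT, L1-HIT, MISS, VC-HIT, VC-HIT, MISS, VC-HIT, VC-HIT, L1-HIT]

  [0] addr=0x47 blk=8 s=0: MISS | VC []
  [1] addr=0x42 blk=8 s=0: L1-HIT | VC []
  [2] addr=0x17 blk=2 s=0: MISS | VC [8]
  [3] addr=0x17 blk=2 s=0: L1-HIT | VC [8]
  [4] addr=0x43 blk=8 s=0: VC-HIT | VC [2]
  [5] addr=0x46 blk=8 s=0: L1-HIT | VC [2]
  [6] addr=0x26 blk=4 s=0: MISS | VC [2, 8]
  [7] addr=0x13 blk=2 s=0: VC-HIT | VC [4, 8]
  [8] addr=0x42 blk=8 s=0: VC-HIT | VC [4, 2]
  [9] addr=0x51 blk=10 s=0: MISS | VC [4, 2, 8]
  [10] addr=0x40 blk=8 s=0: VC-HIT | VC [4, 2, 10]
  [11] addr=0x10 blk=2 s=0: VC-HIT | VC [4, 8, 10]
  [12] addr=0x13 blk=2 s=0: L1-HIT | VC [4, 8, 10]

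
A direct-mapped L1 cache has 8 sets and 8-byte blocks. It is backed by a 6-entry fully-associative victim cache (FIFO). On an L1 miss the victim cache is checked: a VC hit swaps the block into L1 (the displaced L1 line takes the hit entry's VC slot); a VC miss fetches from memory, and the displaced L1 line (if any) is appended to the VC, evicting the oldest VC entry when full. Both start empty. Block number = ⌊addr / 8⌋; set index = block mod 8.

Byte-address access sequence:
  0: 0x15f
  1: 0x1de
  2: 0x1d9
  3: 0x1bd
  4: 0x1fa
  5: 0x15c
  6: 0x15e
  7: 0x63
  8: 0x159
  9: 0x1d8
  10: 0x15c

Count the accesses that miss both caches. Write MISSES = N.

  [0] addr=0x15f blk=43 s=3: MISS | VC []
  [1] addr=0x1de blk=59 s=3: MISS | VC [43]
  [2] addr=0x1d9 blk=59 s=3: L1-HIT | VC [43]
  [3] addr=0x1bd blk=55 s=7: MISS | VC [43]
  [4] addr=0x1fa blk=63 s=7: MISS | VC [43, 55]
  [5] addr=0x15c blk=43 s=3: VC-HIT | VC [59, 55]
  [6] addr=0x15e blk=43 s=3: L1-HIT | VC [59, 55]
  [7] addr=0x63 blk=12 s=4: MISS | VC [59, 55]
  [8] addr=0x159 blk=43 s=3: L1-HIT | VC [59, 55]
  [9] addr=0x1d8 blk=59 s=3: VC-HIT | VC [43, 55]
  [10] addr=0x15c blk=43 s=3: VC-HIT | VC [59, 55]

MISSES = 5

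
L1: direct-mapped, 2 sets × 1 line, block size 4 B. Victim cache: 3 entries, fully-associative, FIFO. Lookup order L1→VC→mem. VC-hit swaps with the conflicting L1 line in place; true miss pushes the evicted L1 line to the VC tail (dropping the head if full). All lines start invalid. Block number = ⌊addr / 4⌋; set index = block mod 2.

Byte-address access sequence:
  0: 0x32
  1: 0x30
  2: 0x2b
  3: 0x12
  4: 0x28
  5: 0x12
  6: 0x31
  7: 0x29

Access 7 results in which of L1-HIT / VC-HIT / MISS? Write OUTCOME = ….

OUTCOME = VC-HIT

  [0] addr=0x32 blk=12 s=0: MISS | VC []
  [1] addr=0x30 blk=12 s=0: L1-HIT | VC []
  [2] addr=0x2b blk=10 s=0: MISS | VC [12]
  [3] addr=0x12 blk=4 s=0: MISS | VC [12, 10]
  [4] addr=0x28 blk=10 s=0: VC-HIT | VC [12, 4]
  [5] addr=0x12 blk=4 s=0: VC-HIT | VC [12, 10]
  [6] addr=0x31 blk=12 s=0: VC-HIT | VC [4, 10]
  [7] addr=0x29 blk=10 s=0: VC-HIT | VC [4, 12]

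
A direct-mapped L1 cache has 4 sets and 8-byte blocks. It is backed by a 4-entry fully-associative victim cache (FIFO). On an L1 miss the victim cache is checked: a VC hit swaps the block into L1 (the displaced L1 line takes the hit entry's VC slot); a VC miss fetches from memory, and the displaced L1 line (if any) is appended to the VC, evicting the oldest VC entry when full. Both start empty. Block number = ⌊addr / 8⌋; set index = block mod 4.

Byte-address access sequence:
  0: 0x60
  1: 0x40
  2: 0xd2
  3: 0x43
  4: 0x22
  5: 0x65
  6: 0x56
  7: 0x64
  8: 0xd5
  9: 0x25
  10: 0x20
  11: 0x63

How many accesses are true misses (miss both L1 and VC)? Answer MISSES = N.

MISSES = 5

0: 0x60 (blk 12, set 0) → MISS  vc=[]
1: 0x40 (blk 8, set 0) → MISS  vc=[12]
2: 0xd2 (blk 26, set 2) → MISS  vc=[12]
3: 0x43 (blk 8, set 0) → L1-HIT  vc=[12]
4: 0x22 (blk 4, set 0) → MISS  vc=[12, 8]
5: 0x65 (blk 12, set 0) → VC-HIT  vc=[4, 8]
6: 0x56 (blk 10, set 2) → MISS  vc=[4, 8, 26]
7: 0x64 (blk 12, set 0) → L1-HIT  vc=[4, 8, 26]
8: 0xd5 (blk 26, set 2) → VC-HIT  vc=[4, 8, 10]
9: 0x25 (blk 4, set 0) → VC-HIT  vc=[12, 8, 10]
10: 0x20 (blk 4, set 0) → L1-HIT  vc=[12, 8, 10]
11: 0x63 (blk 12, set 0) → VC-HIT  vc=[4, 8, 10]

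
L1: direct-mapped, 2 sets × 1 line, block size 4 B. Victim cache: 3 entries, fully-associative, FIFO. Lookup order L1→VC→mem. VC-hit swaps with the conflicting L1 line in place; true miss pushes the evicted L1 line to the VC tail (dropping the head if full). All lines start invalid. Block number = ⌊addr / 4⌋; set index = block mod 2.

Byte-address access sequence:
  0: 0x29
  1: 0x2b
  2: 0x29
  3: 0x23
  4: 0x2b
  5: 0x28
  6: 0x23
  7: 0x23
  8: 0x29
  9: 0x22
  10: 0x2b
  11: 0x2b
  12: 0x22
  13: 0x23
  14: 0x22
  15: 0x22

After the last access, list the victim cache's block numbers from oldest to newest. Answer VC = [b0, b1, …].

#0 0x29→b10/s0 MISS; vc=[]
#1 0x2b→b10/s0 L1-HIT; vc=[]
#2 0x29→b10/s0 L1-HIT; vc=[]
#3 0x23→b8/s0 MISS; vc=[10]
#4 0x2b→b10/s0 VC-HIT; vc=[8]
#5 0x28→b10/s0 L1-HIT; vc=[8]
#6 0x23→b8/s0 VC-HIT; vc=[10]
#7 0x23→b8/s0 L1-HIT; vc=[10]
#8 0x29→b10/s0 VC-HIT; vc=[8]
#9 0x22→b8/s0 VC-HIT; vc=[10]
#10 0x2b→b10/s0 VC-HIT; vc=[8]
#11 0x2b→b10/s0 L1-HIT; vc=[8]
#12 0x22→b8/s0 VC-HIT; vc=[10]
#13 0x23→b8/s0 L1-HIT; vc=[10]
#14 0x22→b8/s0 L1-HIT; vc=[10]
#15 0x22→b8/s0 L1-HIT; vc=[10]

VC = [10]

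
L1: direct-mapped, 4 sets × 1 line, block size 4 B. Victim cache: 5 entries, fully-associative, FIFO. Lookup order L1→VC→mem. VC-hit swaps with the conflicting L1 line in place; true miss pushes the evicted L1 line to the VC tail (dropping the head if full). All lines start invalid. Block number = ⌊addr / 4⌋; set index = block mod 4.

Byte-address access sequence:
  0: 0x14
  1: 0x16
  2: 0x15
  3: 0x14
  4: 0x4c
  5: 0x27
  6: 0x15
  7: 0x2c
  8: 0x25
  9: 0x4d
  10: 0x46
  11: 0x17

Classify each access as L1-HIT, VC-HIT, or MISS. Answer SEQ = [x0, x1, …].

SEQ = [MISS, L1-HIT, L1-HIT, L1-HIT, MISS, MISS, VC-HIT, MISS, VC-HIT, VC-HIT, MISS, VC-HIT]

  [0] addr=0x14 blk=5 s=1: MISS | VC []
  [1] addr=0x16 blk=5 s=1: L1-HIT | VC []
  [2] addr=0x15 blk=5 s=1: L1-HIT | VC []
  [3] addr=0x14 blk=5 s=1: L1-HIT | VC []
  [4] addr=0x4c blk=19 s=3: MISS | VC []
  [5] addr=0x27 blk=9 s=1: MISS | VC [5]
  [6] addr=0x15 blk=5 s=1: VC-HIT | VC [9]
  [7] addr=0x2c blk=11 s=3: MISS | VC [9, 19]
  [8] addr=0x25 blk=9 s=1: VC-HIT | VC [5, 19]
  [9] addr=0x4d blk=19 s=3: VC-HIT | VC [5, 11]
  [10] addr=0x46 blk=17 s=1: MISS | VC [5, 11, 9]
  [11] addr=0x17 blk=5 s=1: VC-HIT | VC [17, 11, 9]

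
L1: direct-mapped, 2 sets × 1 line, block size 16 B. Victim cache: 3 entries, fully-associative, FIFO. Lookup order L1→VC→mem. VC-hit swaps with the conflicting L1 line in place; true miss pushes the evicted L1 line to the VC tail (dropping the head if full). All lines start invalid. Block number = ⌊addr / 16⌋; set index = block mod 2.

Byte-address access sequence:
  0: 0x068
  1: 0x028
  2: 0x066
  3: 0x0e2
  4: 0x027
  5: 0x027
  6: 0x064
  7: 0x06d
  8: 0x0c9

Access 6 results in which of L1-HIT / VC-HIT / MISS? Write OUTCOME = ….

#0 0x68→b6/s0 MISS; vc=[]
#1 0x28→b2/s0 MISS; vc=[6]
#2 0x66→b6/s0 VC-HIT; vc=[2]
#3 0xe2→b14/s0 MISS; vc=[2,6]
#4 0x27→b2/s0 VC-HIT; vc=[14,6]
#5 0x27→b2/s0 L1-HIT; vc=[14,6]
#6 0x64→b6/s0 VC-HIT; vc=[14,2]
#7 0x6d→b6/s0 L1-HIT; vc=[14,2]
#8 0xc9→b12/s0 MISS; vc=[14,2,6]

OUTCOME = VC-HIT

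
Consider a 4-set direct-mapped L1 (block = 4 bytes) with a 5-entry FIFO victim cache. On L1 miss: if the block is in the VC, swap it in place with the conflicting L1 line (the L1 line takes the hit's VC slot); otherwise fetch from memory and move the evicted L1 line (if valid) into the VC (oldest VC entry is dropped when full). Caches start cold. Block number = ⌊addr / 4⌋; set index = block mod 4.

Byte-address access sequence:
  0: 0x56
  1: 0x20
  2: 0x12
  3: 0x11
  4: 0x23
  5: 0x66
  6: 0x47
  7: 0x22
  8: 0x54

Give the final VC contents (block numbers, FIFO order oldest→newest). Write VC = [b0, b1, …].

VC = [4, 17, 25]

#0 0x56→b21/s1 MISS; vc=[]
#1 0x20→b8/s0 MISS; vc=[]
#2 0x12→b4/s0 MISS; vc=[8]
#3 0x11→b4/s0 L1-HIT; vc=[8]
#4 0x23→b8/s0 VC-HIT; vc=[4]
#5 0x66→b25/s1 MISS; vc=[4,21]
#6 0x47→b17/s1 MISS; vc=[4,21,25]
#7 0x22→b8/s0 L1-HIT; vc=[4,21,25]
#8 0x54→b21/s1 VC-HIT; vc=[4,17,25]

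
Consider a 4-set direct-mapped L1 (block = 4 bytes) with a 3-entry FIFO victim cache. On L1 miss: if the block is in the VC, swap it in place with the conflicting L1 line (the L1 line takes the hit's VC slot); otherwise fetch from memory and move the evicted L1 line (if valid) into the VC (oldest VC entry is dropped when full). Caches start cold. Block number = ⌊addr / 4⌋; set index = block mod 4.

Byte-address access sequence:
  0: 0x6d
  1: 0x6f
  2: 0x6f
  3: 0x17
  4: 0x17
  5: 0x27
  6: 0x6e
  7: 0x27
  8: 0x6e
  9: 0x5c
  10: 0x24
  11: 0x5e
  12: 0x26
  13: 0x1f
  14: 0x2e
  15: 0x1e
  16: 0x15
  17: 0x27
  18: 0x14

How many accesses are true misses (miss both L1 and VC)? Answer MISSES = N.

MISSES = 7

  [0] addr=0x6d blk=27 s=3: MISS | VC []
  [1] addr=0x6f blk=27 s=3: L1-HIT | VC []
  [2] addr=0x6f blk=27 s=3: L1-HIT | VC []
  [3] addr=0x17 blk=5 s=1: MISS | VC []
  [4] addr=0x17 blk=5 s=1: L1-HIT | VC []
  [5] addr=0x27 blk=9 s=1: MISS | VC [5]
  [6] addr=0x6e blk=27 s=3: L1-HIT | VC [5]
  [7] addr=0x27 blk=9 s=1: L1-HIT | VC [5]
  [8] addr=0x6e blk=27 s=3: L1-HIT | VC [5]
  [9] addr=0x5c blk=23 s=3: MISS | VC [5, 27]
  [10] addr=0x24 blk=9 s=1: L1-HIT | VC [5, 27]
  [11] addr=0x5e blk=23 s=3: L1-HIT | VC [5, 27]
  [12] addr=0x26 blk=9 s=1: L1-HIT | VC [5, 27]
  [13] addr=0x1f blk=7 s=3: MISS | VC [5, 27, 23]
  [14] addr=0x2e blk=11 s=3: MISS | VC [27, 23, 7]
  [15] addr=0x1e blk=7 s=3: VC-HIT | VC [27, 23, 11]
  [16] addr=0x15 blk=5 s=1: MISS | VC [23, 11, 9]
  [17] addr=0x27 blk=9 s=1: VC-HIT | VC [23, 11, 5]
  [18] addr=0x14 blk=5 s=1: VC-HIT | VC [23, 11, 9]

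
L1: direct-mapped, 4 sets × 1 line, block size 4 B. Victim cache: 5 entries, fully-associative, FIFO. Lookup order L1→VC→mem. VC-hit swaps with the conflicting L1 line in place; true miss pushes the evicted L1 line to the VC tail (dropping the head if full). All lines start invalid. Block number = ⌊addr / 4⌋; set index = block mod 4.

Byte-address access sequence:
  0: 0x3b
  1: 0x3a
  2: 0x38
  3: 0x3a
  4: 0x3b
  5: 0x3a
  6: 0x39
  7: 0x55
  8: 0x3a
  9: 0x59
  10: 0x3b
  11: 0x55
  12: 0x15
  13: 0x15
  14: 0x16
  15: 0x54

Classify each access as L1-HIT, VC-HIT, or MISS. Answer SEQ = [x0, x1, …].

SEQ = [MISS, L1-HIT, L1-HIT, L1-HIT, L1-HIT, L1-HIT, L1-HIT, MISS, L1-HIT, MISS, VC-HIT, L1-HIT, MISS, L1-HIT, L1-HIT, VC-HIT]

  [0] addr=0x3b blk=14 s=2: MISS | VC []
  [1] addr=0x3a blk=14 s=2: L1-HIT | VC []
  [2] addr=0x38 blk=14 s=2: L1-HIT | VC []
  [3] addr=0x3a blk=14 s=2: L1-HIT | VC []
  [4] addr=0x3b blk=14 s=2: L1-HIT | VC []
  [5] addr=0x3a blk=14 s=2: L1-HIT | VC []
  [6] addr=0x39 blk=14 s=2: L1-HIT | VC []
  [7] addr=0x55 blk=21 s=1: MISS | VC []
  [8] addr=0x3a blk=14 s=2: L1-HIT | VC []
  [9] addr=0x59 blk=22 s=2: MISS | VC [14]
  [10] addr=0x3b blk=14 s=2: VC-HIT | VC [22]
  [11] addr=0x55 blk=21 s=1: L1-HIT | VC [22]
  [12] addr=0x15 blk=5 s=1: MISS | VC [22, 21]
  [13] addr=0x15 blk=5 s=1: L1-HIT | VC [22, 21]
  [14] addr=0x16 blk=5 s=1: L1-HIT | VC [22, 21]
  [15] addr=0x54 blk=21 s=1: VC-HIT | VC [22, 5]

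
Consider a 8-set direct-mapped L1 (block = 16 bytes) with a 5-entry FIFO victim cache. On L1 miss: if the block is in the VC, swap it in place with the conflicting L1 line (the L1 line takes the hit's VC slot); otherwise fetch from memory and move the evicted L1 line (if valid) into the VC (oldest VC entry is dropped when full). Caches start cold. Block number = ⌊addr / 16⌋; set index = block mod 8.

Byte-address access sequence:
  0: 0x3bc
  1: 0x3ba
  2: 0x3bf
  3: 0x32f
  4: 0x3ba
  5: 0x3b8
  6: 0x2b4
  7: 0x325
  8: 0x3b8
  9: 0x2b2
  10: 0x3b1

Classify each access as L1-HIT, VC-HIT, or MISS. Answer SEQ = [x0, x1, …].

SEQ = [MISS, L1-HIT, L1-HIT, MISS, L1-HIT, L1-HIT, MISS, L1-HIT, VC-HIT, VC-HIT, VC-HIT]

0: 0x3bc (blk 59, set 3) → MISS  vc=[]
1: 0x3ba (blk 59, set 3) → L1-HIT  vc=[]
2: 0x3bf (blk 59, set 3) → L1-HIT  vc=[]
3: 0x32f (blk 50, set 2) → MISS  vc=[]
4: 0x3ba (blk 59, set 3) → L1-HIT  vc=[]
5: 0x3b8 (blk 59, set 3) → L1-HIT  vc=[]
6: 0x2b4 (blk 43, set 3) → MISS  vc=[59]
7: 0x325 (blk 50, set 2) → L1-HIT  vc=[59]
8: 0x3b8 (blk 59, set 3) → VC-HIT  vc=[43]
9: 0x2b2 (blk 43, set 3) → VC-HIT  vc=[59]
10: 0x3b1 (blk 59, set 3) → VC-HIT  vc=[43]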